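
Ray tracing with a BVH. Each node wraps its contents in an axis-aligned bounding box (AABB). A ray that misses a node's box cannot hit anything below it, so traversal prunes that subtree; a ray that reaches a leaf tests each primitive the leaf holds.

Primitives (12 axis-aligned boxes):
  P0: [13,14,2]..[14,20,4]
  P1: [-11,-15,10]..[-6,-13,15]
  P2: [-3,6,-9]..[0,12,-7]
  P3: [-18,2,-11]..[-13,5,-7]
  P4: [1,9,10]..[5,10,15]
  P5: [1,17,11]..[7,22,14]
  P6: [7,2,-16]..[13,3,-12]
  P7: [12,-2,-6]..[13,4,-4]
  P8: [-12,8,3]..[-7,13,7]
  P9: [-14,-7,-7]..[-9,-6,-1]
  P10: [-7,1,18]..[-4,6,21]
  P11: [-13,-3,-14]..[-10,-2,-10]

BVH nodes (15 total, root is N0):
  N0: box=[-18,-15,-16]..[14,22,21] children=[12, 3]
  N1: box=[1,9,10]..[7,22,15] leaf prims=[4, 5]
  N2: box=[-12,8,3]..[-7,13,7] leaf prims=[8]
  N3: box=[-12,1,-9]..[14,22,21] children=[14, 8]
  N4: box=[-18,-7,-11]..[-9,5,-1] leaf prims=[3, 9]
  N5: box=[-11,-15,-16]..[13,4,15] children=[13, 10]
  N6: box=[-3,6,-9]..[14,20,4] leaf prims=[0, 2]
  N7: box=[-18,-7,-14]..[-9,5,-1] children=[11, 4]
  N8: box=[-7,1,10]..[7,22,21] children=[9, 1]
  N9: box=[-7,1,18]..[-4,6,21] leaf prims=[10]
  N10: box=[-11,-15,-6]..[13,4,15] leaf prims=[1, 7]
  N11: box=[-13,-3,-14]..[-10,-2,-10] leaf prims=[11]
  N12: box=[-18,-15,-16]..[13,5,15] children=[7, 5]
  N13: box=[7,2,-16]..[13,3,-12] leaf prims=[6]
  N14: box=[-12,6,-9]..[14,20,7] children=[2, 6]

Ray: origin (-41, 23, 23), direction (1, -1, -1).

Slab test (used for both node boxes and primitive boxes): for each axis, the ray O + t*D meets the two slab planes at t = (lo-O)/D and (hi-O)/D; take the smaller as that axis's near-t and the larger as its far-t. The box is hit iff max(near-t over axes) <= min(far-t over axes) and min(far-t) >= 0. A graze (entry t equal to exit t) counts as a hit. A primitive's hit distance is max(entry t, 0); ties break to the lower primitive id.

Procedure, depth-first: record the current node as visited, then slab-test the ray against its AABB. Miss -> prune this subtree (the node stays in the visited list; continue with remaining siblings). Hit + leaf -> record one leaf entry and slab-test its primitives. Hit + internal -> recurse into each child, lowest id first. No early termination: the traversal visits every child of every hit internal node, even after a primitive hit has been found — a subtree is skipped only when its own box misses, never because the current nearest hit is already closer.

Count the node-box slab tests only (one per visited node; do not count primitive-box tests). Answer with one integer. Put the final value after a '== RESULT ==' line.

Trace the traversal:
N0 x:[23,55] y:[1,38] z:[2,39] -> hit [23,38], descend [3, 12]
  N3 x:[29,55] y:[1,22] z:[2,32] -> miss, prune
  N12 x:[23,54] y:[18,38] z:[8,39] -> hit [23,38], descend [5, 7]
    N5 x:[30,54] y:[19,38] z:[8,39] -> hit [30,38], descend [10, 13]
      N10 x:[30,54] y:[19,38] z:[8,29] -> miss, prune
      N13 x:[48,54] y:[20,21] z:[35,39] -> miss, prune
    N7 x:[23,32] y:[18,30] z:[24,37] -> hit [24,30], descend [4, 11]
      N4 x:[23,32] y:[18,30] z:[24,34] -> hit [24,30] leaf, test {P3(miss), P9@t=29}
      N11 x:[28,31] y:[25,26] z:[33,37] -> miss, prune

order=[0, 3, 12, 5, 10, 13, 7, 4, 11]  |boxes|=9  |leaves|=1  hit=P9

== RESULT ==
9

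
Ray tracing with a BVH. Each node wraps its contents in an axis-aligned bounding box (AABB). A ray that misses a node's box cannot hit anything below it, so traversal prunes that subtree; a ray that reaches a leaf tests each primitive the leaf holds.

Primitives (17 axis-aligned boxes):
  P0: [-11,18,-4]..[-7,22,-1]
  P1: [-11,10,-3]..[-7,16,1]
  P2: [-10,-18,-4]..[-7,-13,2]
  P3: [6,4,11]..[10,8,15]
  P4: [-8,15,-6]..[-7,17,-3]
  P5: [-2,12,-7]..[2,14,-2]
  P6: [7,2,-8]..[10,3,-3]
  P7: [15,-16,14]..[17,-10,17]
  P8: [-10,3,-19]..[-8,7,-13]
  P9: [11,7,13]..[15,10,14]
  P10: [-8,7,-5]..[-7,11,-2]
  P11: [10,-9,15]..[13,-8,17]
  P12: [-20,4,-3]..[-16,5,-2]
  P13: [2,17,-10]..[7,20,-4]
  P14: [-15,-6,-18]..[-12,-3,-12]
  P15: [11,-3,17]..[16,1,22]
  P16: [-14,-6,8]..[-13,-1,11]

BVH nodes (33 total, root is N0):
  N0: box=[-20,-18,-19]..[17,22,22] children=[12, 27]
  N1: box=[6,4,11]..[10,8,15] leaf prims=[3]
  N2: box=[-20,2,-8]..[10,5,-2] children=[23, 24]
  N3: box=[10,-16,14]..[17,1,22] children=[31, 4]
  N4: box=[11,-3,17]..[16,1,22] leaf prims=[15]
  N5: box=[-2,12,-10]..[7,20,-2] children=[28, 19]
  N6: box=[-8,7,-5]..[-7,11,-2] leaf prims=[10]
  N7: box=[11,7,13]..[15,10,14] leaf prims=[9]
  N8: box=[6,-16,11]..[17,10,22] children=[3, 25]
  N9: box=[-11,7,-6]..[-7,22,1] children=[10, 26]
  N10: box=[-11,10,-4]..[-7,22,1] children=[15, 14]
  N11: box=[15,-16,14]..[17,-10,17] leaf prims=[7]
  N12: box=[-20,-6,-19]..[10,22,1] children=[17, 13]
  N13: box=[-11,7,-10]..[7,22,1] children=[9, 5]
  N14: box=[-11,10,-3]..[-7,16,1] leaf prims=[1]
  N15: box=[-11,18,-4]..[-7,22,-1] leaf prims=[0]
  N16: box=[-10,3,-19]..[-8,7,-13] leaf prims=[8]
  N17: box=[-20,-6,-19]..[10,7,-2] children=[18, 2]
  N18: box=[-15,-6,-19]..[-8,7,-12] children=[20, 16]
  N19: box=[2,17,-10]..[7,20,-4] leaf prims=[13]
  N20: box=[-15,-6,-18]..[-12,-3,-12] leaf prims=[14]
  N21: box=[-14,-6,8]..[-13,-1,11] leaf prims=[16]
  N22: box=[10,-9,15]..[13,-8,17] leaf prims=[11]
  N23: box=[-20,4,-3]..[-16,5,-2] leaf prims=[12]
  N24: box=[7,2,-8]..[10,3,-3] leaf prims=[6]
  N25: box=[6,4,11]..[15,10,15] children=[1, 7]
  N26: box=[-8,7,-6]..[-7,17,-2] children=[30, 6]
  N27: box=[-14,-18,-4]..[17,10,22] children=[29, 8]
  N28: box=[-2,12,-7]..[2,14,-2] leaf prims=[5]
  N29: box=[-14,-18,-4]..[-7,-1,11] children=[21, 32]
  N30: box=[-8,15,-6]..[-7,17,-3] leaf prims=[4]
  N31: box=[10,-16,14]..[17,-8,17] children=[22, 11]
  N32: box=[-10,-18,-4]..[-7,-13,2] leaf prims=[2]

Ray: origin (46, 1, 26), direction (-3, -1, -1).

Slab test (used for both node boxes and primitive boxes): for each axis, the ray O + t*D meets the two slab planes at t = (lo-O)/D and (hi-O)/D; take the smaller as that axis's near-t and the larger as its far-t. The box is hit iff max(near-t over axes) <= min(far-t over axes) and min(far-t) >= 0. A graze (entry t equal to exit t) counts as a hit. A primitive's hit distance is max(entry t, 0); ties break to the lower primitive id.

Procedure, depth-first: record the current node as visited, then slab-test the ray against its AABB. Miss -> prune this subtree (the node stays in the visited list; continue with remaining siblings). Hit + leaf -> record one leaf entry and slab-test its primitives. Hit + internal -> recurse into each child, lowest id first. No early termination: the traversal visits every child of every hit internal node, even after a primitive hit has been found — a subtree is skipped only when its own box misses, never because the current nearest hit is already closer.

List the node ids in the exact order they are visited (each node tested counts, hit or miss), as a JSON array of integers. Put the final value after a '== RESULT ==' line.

Traverse from the root:
N0 x:[29/3,22] y:[-21,19] z:[4,45] -> hit [29/3,19], descend [12, 27]
  N12 x:[12,22] y:[-21,7] z:[25,45] -> miss, prune
  N27 x:[29/3,20] y:[-9,19] z:[4,30] -> hit [29/3,19], descend [8, 29]
    N8 x:[29/3,40/3] y:[-9,17] z:[4,15] -> hit [29/3,40/3], descend [3, 25]
      N3 x:[29/3,12] y:[0,17] z:[4,12] -> hit [29/3,12], descend [4, 31]
        N4 x:[10,35/3] y:[0,4] z:[4,9] -> miss, prune
        N31 x:[29/3,12] y:[9,17] z:[9,12] -> hit [29/3,12], descend [11, 22]
          N11 x:[29/3,31/3] y:[11,17] z:[9,12] -> miss, prune
          N22 x:[11,12] y:[9,10] z:[9,11] -> miss, prune
      N25 x:[31/3,40/3] y:[-9,-3] z:[11,15] -> miss, prune
    N29 x:[53/3,20] y:[2,19] z:[15,30] -> hit [53/3,19], descend [21, 32]
      N21 x:[59/3,20] y:[2,7] z:[15,18] -> miss, prune
      N32 x:[53/3,56/3] y:[14,19] z:[24,30] -> miss, prune

13 AABB tests over nodes [0, 12, 27, 8, 3, 4, 31, 11, 22, 25, 29, 21, 32]; 0 leaves entered; closest miss.

== RESULT ==
[0, 12, 27, 8, 3, 4, 31, 11, 22, 25, 29, 21, 32]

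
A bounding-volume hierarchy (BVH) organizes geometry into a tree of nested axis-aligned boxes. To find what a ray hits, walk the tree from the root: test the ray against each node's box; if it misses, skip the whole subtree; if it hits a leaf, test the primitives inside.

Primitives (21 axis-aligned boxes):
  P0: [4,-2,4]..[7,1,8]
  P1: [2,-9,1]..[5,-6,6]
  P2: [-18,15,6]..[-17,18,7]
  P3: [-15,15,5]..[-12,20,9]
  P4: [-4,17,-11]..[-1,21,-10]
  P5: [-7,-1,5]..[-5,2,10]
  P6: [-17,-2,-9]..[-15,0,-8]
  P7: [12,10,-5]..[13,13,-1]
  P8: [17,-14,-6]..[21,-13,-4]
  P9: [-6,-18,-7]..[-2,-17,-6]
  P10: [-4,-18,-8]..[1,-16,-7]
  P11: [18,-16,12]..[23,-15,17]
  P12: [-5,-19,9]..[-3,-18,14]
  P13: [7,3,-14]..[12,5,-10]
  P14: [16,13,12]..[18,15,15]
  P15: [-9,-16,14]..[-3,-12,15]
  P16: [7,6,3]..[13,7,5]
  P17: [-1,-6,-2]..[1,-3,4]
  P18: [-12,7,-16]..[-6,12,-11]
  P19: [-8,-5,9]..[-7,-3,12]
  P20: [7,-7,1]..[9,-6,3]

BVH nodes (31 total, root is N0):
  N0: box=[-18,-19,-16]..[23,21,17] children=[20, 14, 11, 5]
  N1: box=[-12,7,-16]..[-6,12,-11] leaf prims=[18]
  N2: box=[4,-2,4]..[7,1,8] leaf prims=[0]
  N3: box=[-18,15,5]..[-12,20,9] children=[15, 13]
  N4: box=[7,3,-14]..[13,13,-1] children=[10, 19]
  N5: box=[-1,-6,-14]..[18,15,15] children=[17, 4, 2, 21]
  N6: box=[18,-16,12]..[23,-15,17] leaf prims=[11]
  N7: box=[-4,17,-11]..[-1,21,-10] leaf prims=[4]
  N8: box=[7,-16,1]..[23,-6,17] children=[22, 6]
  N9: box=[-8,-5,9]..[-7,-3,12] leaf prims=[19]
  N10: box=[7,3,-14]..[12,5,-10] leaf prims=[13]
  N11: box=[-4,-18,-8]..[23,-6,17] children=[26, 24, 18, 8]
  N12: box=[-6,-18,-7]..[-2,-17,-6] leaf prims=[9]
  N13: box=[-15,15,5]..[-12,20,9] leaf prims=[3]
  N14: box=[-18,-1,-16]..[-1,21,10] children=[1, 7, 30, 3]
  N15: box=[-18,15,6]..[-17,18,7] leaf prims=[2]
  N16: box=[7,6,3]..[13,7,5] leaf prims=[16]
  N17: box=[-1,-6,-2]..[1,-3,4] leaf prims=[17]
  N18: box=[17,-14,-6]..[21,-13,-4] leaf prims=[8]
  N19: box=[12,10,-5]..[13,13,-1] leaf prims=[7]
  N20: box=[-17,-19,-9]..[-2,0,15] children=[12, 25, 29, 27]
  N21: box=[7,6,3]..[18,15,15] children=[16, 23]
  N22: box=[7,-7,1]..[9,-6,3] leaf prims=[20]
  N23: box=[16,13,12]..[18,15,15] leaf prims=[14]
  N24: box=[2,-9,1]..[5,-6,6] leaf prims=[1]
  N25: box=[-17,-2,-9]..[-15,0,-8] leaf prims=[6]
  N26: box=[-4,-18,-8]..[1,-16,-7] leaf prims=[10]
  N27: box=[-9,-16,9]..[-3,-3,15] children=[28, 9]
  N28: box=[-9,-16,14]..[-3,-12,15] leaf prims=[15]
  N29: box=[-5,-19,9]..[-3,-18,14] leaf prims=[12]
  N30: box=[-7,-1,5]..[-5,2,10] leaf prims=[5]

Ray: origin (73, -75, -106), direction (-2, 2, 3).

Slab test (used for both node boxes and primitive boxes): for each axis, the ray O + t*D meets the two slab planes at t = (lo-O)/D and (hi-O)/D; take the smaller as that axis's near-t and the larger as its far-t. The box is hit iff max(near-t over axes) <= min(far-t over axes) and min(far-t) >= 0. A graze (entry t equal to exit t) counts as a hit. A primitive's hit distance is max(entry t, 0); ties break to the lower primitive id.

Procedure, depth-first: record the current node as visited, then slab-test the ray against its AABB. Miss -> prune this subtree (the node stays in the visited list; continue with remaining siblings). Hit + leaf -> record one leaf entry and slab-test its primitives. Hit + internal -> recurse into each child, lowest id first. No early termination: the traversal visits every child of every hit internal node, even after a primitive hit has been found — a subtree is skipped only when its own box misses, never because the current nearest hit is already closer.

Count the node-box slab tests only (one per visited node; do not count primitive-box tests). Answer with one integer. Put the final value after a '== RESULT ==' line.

Walk:
N0 x:[25,91/2] y:[28,48] z:[30,41] -> hit [30,41], descend [5, 11, 14, 20]
  N5 x:[55/2,37] y:[69/2,45] z:[92/3,121/3] -> hit [69/2,37], descend [2, 4, 17, 21]
    N2 x:[33,69/2] y:[73/2,38] z:[110/3,38] -> miss, prune
    N4 x:[30,33] y:[39,44] z:[92/3,35] -> miss, prune
    N17 x:[36,37] y:[69/2,36] z:[104/3,110/3] -> hit [36,36] leaf, test {P17@t=36}
    N21 x:[55/2,33] y:[81/2,45] z:[109/3,121/3] -> miss, prune
  N11 x:[25,77/2] y:[57/2,69/2] z:[98/3,41] -> hit [98/3,69/2], descend [8, 18, 24, 26]
    N8 x:[25,33] y:[59/2,69/2] z:[107/3,41] -> miss, prune
    N18 x:[26,28] y:[61/2,31] z:[100/3,34] -> miss, prune
    N24 x:[34,71/2] y:[33,69/2] z:[107/3,112/3] -> miss, prune
    N26 x:[36,77/2] y:[57/2,59/2] z:[98/3,33] -> miss, prune
  N14 x:[37,91/2] y:[37,48] z:[30,116/3] -> hit [37,116/3], descend [1, 3, 7, 30]
    N1 x:[79/2,85/2] y:[41,87/2] z:[30,95/3] -> miss, prune
    N3 x:[85/2,91/2] y:[45,95/2] z:[37,115/3] -> miss, prune
    N7 x:[37,77/2] y:[46,48] z:[95/3,32] -> miss, prune
    N30 x:[39,40] y:[37,77/2] z:[37,116/3] -> miss, prune
  N20 x:[75/2,45] y:[28,75/2] z:[97/3,121/3] -> hit [75/2,75/2], descend [12, 25, 27, 29]
    N12 x:[75/2,79/2] y:[57/2,29] z:[33,100/3] -> miss, prune
    N25 x:[44,45] y:[73/2,75/2] z:[97/3,98/3] -> miss, prune
    N27 x:[38,41] y:[59/2,36] z:[115/3,121/3] -> miss, prune
    N29 x:[38,39] y:[28,57/2] z:[115/3,40] -> miss, prune

Visited [0, 5, 2, 4, 17, 21, 11, 8, 18, 24, 26, 14, 1, 3, 7, 30, 20, 12, 25, 27, 29]. Tests: 21 box, 1 leaf. Nearest: P17.

== RESULT ==
21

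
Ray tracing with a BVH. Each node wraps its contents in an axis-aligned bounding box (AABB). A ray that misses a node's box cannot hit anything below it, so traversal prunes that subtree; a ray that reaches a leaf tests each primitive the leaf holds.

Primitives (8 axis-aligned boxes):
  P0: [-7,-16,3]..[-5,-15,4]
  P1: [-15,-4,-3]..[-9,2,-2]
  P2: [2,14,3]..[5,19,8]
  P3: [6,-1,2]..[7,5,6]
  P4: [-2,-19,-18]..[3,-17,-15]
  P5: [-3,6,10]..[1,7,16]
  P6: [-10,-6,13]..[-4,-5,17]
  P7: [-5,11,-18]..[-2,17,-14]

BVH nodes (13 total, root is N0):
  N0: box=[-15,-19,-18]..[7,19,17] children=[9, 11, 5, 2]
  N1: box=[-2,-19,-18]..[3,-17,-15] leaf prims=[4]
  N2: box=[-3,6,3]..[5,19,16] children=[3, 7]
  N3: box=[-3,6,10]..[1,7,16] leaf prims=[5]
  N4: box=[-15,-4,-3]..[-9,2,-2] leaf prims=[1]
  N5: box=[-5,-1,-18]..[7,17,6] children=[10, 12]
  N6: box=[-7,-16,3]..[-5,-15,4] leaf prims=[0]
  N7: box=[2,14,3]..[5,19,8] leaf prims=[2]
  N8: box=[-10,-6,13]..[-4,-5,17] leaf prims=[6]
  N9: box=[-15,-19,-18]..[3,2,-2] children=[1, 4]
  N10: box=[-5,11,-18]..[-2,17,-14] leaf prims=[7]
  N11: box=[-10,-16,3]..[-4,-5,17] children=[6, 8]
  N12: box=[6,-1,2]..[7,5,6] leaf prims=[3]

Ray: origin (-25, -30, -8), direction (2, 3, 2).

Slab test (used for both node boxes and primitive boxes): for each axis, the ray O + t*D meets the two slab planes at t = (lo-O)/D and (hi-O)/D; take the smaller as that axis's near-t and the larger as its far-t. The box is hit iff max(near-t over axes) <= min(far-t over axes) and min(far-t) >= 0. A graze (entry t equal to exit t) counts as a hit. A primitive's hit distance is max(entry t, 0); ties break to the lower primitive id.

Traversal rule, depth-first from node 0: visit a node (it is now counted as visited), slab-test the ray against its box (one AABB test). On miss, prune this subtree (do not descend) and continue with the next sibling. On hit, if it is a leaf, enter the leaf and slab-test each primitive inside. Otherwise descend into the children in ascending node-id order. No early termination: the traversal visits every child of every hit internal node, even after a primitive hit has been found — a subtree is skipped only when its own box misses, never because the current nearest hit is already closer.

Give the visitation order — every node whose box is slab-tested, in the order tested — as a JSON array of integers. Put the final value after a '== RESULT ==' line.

Trace the traversal:
N0 x:[5,16] y:[11/3,49/3] z:[-5,25/2] -> hit [5,25/2], descend [2, 5, 9, 11]
  N2 x:[11,15] y:[12,49/3] z:[11/2,12] -> hit [12,12], descend [3, 7]
    N3 x:[11,13] y:[12,37/3] z:[9,12] -> hit [12,12] leaf, test {P5@t=12}
    N7 x:[27/2,15] y:[44/3,49/3] z:[11/2,8] -> miss, prune
  N5 x:[10,16] y:[29/3,47/3] z:[-5,7] -> miss, prune
  N9 x:[5,14] y:[11/3,32/3] z:[-5,3] -> miss, prune
  N11 x:[15/2,21/2] y:[14/3,25/3] z:[11/2,25/2] -> hit [15/2,25/3], descend [6, 8]
    N6 x:[9,10] y:[14/3,5] z:[11/2,6] -> miss, prune
    N8 x:[15/2,21/2] y:[8,25/3] z:[21/2,25/2] -> miss, prune

order=[0, 2, 3, 7, 5, 9, 11, 6, 8]  |boxes|=9  |leaves|=1  hit=P5

== RESULT ==
[0, 2, 3, 7, 5, 9, 11, 6, 8]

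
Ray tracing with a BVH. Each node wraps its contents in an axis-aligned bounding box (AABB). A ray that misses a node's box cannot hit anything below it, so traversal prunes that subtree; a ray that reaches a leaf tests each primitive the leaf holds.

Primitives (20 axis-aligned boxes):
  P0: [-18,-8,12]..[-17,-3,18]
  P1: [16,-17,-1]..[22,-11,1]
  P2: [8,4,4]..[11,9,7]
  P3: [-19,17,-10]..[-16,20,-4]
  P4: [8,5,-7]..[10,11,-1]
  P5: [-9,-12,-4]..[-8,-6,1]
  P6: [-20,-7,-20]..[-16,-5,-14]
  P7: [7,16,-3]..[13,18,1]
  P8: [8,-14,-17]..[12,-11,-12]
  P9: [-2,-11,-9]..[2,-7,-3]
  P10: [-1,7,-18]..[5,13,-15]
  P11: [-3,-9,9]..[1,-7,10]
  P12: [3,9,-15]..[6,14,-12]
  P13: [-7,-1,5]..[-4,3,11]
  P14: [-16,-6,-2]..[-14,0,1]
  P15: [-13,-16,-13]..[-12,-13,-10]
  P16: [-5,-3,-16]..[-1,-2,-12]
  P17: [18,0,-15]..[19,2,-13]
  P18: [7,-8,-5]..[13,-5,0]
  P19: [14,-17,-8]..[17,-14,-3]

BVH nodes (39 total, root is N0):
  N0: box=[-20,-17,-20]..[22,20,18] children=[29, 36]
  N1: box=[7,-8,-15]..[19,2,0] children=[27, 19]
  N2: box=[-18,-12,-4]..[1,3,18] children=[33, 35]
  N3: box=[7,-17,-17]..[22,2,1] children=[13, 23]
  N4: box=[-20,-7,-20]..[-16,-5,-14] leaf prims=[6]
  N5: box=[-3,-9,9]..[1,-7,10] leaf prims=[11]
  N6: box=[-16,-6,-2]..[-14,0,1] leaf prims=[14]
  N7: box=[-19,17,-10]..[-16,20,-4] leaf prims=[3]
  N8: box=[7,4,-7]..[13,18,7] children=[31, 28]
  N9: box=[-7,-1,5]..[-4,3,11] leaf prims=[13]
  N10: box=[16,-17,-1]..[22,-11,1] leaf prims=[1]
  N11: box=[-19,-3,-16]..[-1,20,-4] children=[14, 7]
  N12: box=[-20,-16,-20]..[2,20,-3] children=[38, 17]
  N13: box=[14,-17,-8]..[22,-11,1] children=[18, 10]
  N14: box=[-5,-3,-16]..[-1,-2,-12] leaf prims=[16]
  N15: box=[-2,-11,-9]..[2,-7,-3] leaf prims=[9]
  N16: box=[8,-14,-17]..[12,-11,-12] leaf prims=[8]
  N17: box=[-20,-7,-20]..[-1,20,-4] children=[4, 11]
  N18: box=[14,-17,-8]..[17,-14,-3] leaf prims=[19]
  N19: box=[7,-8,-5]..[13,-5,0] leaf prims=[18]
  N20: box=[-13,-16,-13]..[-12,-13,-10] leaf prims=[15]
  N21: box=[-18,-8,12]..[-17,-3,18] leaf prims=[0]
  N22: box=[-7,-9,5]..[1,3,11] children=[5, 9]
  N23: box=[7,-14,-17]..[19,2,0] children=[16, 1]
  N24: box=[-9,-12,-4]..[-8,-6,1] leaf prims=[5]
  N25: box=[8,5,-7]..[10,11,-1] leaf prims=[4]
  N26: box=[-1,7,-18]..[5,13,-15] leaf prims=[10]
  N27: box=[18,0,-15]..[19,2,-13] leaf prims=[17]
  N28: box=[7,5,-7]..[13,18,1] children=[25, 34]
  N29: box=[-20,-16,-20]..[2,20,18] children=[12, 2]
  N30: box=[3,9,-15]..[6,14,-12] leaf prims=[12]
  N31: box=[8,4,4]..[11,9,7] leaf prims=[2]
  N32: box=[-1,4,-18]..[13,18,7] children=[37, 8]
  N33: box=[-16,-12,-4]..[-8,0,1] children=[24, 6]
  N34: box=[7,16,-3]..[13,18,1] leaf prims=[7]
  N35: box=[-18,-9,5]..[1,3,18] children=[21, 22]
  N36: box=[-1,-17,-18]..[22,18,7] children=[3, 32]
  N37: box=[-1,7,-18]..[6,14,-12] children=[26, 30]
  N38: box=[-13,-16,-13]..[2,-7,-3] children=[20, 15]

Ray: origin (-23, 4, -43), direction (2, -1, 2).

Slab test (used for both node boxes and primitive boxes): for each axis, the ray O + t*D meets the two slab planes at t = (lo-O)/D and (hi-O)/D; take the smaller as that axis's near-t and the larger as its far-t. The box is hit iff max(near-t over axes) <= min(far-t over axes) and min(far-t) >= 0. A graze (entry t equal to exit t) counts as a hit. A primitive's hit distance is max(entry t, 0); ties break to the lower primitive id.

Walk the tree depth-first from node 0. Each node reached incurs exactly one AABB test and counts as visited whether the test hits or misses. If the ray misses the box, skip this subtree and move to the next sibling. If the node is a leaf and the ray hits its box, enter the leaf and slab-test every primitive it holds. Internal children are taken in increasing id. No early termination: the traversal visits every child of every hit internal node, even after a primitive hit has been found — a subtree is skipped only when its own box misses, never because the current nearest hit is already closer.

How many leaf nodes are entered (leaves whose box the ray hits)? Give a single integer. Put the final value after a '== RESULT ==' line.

Traverse from the root:
N0 x:[3/2,45/2] y:[-16,21] z:[23/2,61/2] -> hit [23/2,21], descend [29, 36]
  N29 x:[3/2,25/2] y:[-16,20] z:[23/2,61/2] -> hit [23/2,25/2], descend [2, 12]
    N2 x:[5/2,12] y:[1,16] z:[39/2,61/2] -> miss, prune
    N12 x:[3/2,25/2] y:[-16,20] z:[23/2,20] -> hit [23/2,25/2], descend [17, 38]
      N17 x:[3/2,11] y:[-16,11] z:[23/2,39/2] -> miss, prune
      N38 x:[5,25/2] y:[11,20] z:[15,20] -> miss, prune
  N36 x:[11,45/2] y:[-14,21] z:[25/2,25] -> hit [25/2,21], descend [3, 32]
    N3 x:[15,45/2] y:[2,21] z:[13,22] -> hit [15,21], descend [13, 23]
      N13 x:[37/2,45/2] y:[15,21] z:[35/2,22] -> hit [37/2,21], descend [10, 18]
        N10 x:[39/2,45/2] y:[15,21] z:[21,22] -> hit [21,21] leaf, test {P1@t=21}
        N18 x:[37/2,20] y:[18,21] z:[35/2,20] -> hit [37/2,20] leaf, test {P19@t=37/2}
      N23 x:[15,21] y:[2,18] z:[13,43/2] -> hit [15,18], descend [1, 16]
        N1 x:[15,21] y:[2,12] z:[14,43/2] -> miss, prune
        N16 x:[31/2,35/2] y:[15,18] z:[13,31/2] -> hit [31/2,31/2] leaf, test {P8@t=31/2}
    N32 x:[11,18] y:[-14,0] z:[25/2,25] -> miss, prune

Summary -> nodes [0, 29, 2, 12, 17, 38, 36, 3, 13, 10, 18, 23, 1, 16, 32]; box-tests=15; leaf-entries=3; first=P8

== RESULT ==
3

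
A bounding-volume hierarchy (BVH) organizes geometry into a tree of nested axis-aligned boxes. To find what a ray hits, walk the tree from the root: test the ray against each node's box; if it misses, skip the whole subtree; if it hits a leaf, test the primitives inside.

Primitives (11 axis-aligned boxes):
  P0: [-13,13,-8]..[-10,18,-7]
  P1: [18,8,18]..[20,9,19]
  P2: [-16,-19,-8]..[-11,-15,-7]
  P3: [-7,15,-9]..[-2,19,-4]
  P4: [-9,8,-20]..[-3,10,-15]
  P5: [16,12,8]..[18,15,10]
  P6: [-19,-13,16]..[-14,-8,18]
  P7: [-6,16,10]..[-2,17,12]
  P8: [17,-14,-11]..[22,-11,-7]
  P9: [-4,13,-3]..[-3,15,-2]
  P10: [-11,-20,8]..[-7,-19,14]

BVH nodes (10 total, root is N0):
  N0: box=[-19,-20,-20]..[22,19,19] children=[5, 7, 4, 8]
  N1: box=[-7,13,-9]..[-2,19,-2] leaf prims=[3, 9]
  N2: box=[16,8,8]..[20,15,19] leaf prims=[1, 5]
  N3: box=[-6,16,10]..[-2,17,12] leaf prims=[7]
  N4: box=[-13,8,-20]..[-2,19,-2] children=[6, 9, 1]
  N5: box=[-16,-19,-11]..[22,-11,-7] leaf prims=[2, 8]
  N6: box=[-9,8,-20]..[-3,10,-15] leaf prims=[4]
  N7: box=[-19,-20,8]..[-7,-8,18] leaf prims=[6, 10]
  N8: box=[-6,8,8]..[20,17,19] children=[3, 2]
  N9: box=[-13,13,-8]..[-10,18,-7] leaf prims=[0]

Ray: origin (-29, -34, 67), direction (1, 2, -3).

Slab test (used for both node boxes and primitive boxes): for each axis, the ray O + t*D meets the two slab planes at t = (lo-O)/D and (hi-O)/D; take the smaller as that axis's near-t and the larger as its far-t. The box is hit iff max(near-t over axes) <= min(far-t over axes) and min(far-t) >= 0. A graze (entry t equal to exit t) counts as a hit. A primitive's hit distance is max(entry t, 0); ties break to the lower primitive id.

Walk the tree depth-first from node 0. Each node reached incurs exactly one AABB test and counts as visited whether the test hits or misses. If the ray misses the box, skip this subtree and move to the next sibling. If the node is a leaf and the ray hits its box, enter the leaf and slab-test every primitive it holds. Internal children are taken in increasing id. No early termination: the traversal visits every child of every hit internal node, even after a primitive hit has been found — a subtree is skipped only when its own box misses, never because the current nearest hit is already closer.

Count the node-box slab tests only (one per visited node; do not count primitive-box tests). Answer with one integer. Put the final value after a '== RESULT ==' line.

Walk:
N0 x:[10,51] y:[7,53/2] z:[16,29] -> hit [16,53/2], descend [4, 5, 7, 8]
  N4 x:[16,27] y:[21,53/2] z:[23,29] -> hit [23,53/2], descend [1, 6, 9]
    N1 x:[22,27] y:[47/2,53/2] z:[23,76/3] -> hit [47/2,76/3] leaf, test {P3@t=49/2, P9(miss)}
    N6 x:[20,26] y:[21,22] z:[82/3,29] -> miss, prune
    N9 x:[16,19] y:[47/2,26] z:[74/3,25] -> miss, prune
  N5 x:[13,51] y:[15/2,23/2] z:[74/3,26] -> miss, prune
  N7 x:[10,22] y:[7,13] z:[49/3,59/3] -> miss, prune
  N8 x:[23,49] y:[21,51/2] z:[16,59/3] -> miss, prune

8 AABB tests over nodes [0, 4, 1, 6, 9, 5, 7, 8]; 1 leaf entered; closest P3.

== RESULT ==
8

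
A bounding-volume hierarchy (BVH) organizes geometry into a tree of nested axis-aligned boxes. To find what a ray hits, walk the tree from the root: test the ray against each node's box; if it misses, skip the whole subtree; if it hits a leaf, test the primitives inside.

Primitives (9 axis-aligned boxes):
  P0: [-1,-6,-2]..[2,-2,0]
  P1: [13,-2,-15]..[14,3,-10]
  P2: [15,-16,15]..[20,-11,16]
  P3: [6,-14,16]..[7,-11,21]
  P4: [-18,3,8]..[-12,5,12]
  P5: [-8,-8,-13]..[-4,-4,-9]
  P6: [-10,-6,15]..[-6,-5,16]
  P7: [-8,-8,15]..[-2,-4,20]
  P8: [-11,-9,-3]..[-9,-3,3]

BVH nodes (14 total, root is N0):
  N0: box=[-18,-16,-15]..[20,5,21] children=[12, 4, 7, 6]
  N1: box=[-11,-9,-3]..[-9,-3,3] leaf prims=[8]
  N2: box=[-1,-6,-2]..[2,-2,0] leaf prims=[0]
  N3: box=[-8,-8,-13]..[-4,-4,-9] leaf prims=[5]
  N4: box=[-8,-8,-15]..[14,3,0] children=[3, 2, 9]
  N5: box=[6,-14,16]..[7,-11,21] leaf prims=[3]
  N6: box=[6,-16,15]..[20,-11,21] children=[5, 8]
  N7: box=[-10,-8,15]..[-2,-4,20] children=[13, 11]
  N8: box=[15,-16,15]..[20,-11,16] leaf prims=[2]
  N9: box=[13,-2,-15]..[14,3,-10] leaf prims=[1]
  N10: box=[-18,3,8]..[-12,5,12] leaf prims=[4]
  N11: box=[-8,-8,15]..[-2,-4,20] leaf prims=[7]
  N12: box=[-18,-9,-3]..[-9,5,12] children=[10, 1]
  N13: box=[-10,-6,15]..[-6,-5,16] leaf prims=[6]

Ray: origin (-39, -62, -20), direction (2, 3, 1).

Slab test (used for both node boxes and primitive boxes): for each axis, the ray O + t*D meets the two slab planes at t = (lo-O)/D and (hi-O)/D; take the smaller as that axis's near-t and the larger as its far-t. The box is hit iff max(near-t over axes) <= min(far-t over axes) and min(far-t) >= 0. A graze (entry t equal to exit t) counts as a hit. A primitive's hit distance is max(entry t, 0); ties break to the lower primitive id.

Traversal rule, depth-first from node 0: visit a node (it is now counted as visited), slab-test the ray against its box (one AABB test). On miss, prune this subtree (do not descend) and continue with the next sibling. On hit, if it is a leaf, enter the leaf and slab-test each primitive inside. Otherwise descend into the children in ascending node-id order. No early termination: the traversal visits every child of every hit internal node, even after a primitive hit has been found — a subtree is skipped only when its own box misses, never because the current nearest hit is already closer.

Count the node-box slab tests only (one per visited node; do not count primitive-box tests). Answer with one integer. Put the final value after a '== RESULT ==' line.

Traverse from the root:
N0 x:[21/2,59/2] y:[46/3,67/3] z:[5,41] -> hit [46/3,67/3], descend [4, 6, 7, 12]
  N4 x:[31/2,53/2] y:[18,65/3] z:[5,20] -> hit [18,20], descend [2, 3, 9]
    N2 x:[19,41/2] y:[56/3,20] z:[18,20] -> hit [19,20] leaf, test {P0@t=19}
    N3 x:[31/2,35/2] y:[18,58/3] z:[7,11] -> miss, prune
    N9 x:[26,53/2] y:[20,65/3] z:[5,10] -> miss, prune
  N6 x:[45/2,59/2] y:[46/3,17] z:[35,41] -> miss, prune
  N7 x:[29/2,37/2] y:[18,58/3] z:[35,40] -> miss, prune
  N12 x:[21/2,15] y:[53/3,67/3] z:[17,32] -> miss, prune

Summary -> nodes [0, 4, 2, 3, 9, 6, 7, 12]; box-tests=8; leaf-entries=1; first=P0

== RESULT ==
8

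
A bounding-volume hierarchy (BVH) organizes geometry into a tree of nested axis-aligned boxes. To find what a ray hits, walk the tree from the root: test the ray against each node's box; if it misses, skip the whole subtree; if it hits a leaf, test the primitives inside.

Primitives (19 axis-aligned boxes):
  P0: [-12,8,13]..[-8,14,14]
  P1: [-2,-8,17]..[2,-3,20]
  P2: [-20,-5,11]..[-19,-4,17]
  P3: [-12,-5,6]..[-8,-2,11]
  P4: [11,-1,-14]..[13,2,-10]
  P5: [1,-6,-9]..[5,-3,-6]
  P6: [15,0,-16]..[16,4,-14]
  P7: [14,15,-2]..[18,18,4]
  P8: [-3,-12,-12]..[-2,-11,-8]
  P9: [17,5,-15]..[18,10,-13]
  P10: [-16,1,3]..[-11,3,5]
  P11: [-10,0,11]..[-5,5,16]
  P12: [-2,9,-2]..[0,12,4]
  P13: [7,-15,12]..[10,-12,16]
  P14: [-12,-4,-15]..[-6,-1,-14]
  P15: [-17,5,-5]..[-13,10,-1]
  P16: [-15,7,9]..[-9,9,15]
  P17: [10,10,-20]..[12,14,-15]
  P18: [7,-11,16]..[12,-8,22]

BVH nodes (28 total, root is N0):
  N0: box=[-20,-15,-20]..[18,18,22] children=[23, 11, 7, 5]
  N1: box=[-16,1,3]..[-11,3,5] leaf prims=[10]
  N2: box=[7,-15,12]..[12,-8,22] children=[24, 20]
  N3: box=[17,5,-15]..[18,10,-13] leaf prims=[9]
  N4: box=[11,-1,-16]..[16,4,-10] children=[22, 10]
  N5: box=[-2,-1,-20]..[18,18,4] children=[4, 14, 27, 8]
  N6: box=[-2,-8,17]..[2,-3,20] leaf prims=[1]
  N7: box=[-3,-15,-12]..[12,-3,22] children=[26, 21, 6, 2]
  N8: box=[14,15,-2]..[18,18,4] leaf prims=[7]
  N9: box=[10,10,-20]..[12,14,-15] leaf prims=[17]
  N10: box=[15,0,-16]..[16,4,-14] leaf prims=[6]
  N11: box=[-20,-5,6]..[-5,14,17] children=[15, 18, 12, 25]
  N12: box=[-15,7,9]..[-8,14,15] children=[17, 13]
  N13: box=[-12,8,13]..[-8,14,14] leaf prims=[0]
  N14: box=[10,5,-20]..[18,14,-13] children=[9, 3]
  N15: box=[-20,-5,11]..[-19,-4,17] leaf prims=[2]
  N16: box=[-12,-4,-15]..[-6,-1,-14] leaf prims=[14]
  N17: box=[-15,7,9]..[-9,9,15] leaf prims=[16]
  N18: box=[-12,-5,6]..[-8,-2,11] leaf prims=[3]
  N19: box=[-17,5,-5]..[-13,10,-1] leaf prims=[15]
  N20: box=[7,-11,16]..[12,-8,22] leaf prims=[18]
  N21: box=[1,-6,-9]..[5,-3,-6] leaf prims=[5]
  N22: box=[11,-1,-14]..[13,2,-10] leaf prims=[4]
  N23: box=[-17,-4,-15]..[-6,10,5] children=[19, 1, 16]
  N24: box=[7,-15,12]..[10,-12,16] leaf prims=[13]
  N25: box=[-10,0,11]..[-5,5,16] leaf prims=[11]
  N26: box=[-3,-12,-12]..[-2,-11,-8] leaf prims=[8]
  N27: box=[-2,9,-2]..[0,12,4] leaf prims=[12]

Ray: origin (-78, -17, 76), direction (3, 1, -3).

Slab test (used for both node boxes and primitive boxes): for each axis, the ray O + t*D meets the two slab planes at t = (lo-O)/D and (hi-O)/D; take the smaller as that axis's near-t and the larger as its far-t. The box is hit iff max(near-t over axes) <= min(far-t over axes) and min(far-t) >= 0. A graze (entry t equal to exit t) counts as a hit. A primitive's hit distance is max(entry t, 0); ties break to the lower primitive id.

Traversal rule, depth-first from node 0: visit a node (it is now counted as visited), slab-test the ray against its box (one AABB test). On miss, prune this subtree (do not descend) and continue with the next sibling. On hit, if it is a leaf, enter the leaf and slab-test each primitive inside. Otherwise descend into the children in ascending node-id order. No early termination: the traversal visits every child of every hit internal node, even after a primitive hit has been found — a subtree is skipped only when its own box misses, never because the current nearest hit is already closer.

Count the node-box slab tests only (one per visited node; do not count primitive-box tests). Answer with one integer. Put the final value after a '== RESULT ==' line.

Traverse from the root:
N0 x:[58/3,32] y:[2,35] z:[18,32] -> hit [58/3,32], descend [5, 7, 11, 23]
  N5 x:[76/3,32] y:[16,35] z:[24,32] -> hit [76/3,32], descend [4, 8, 14, 27]
    N4 x:[89/3,94/3] y:[16,21] z:[86/3,92/3] -> miss, prune
    N8 x:[92/3,32] y:[32,35] z:[24,26] -> miss, prune
    N14 x:[88/3,32] y:[22,31] z:[89/3,32] -> hit [89/3,31], descend [3, 9]
      N3 x:[95/3,32] y:[22,27] z:[89/3,91/3] -> miss, prune
      N9 x:[88/3,30] y:[27,31] z:[91/3,32] -> miss, prune
    N27 x:[76/3,26] y:[26,29] z:[24,26] -> hit [26,26] leaf, test {P12@t=26}
  N7 x:[25,30] y:[2,14] z:[18,88/3] -> miss, prune
  N11 x:[58/3,73/3] y:[12,31] z:[59/3,70/3] -> hit [59/3,70/3], descend [12, 15, 18, 25]
    N12 x:[21,70/3] y:[24,31] z:[61/3,67/3] -> miss, prune
    N15 x:[58/3,59/3] y:[12,13] z:[59/3,65/3] -> miss, prune
    N18 x:[22,70/3] y:[12,15] z:[65/3,70/3] -> miss, prune
    N25 x:[68/3,73/3] y:[17,22] z:[20,65/3] -> miss, prune
  N23 x:[61/3,24] y:[13,27] z:[71/3,91/3] -> hit [71/3,24], descend [1, 16, 19]
    N1 x:[62/3,67/3] y:[18,20] z:[71/3,73/3] -> miss, prune
    N16 x:[22,24] y:[13,16] z:[30,91/3] -> miss, prune
    N19 x:[61/3,65/3] y:[22,27] z:[77/3,27] -> miss, prune

Summary -> nodes [0, 5, 4, 8, 14, 3, 9, 27, 7, 11, 12, 15, 18, 25, 23, 1, 16, 19]; box-tests=18; leaf-entries=1; first=P12

== RESULT ==
18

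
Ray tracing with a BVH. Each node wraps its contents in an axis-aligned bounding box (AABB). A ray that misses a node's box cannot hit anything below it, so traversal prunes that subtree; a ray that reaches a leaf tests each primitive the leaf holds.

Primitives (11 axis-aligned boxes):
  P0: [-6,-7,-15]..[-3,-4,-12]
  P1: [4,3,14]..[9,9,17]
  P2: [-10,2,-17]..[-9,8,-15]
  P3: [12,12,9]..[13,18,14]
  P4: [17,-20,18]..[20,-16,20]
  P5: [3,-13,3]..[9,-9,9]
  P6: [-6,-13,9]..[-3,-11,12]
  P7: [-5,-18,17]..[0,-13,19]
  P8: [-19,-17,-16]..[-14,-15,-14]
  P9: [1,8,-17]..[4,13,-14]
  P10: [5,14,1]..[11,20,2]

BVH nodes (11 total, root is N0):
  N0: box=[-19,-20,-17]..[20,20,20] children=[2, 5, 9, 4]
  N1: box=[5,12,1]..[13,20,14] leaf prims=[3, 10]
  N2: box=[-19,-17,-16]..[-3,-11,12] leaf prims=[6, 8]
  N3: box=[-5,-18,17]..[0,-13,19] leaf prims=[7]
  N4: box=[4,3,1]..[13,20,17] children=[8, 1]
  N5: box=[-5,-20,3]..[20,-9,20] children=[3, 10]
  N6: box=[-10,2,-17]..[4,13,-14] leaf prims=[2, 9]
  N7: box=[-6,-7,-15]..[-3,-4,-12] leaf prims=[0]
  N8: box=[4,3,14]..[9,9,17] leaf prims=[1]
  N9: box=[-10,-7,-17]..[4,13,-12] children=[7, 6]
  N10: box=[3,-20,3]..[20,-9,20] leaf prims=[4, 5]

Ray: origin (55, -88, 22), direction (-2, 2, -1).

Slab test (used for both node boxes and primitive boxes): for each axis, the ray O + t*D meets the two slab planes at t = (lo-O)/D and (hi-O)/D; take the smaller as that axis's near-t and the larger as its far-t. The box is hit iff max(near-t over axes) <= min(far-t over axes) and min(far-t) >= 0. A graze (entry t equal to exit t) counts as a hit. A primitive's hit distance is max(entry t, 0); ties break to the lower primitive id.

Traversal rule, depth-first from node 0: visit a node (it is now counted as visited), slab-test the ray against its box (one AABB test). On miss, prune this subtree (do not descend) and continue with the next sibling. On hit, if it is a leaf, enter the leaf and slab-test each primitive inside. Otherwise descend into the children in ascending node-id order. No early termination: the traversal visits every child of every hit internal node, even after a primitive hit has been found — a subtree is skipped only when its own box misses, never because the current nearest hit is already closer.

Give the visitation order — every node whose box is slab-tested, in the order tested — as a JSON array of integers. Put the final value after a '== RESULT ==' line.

Traverse from the root:
N0 x:[35/2,37] y:[34,54] z:[2,39] -> hit [34,37], descend [2, 4, 5, 9]
  N2 x:[29,37] y:[71/2,77/2] z:[10,38] -> hit [71/2,37] leaf, test {P6(miss), P8@t=36}
  N4 x:[21,51/2] y:[91/2,54] z:[5,21] -> miss, prune
  N5 x:[35/2,30] y:[34,79/2] z:[2,19] -> miss, prune
  N9 x:[51/2,65/2] y:[81/2,101/2] z:[34,39] -> miss, prune

Visited [0, 2, 4, 5, 9]. Tests: 5 box, 1 leaf. Nearest: P8.

== RESULT ==
[0, 2, 4, 5, 9]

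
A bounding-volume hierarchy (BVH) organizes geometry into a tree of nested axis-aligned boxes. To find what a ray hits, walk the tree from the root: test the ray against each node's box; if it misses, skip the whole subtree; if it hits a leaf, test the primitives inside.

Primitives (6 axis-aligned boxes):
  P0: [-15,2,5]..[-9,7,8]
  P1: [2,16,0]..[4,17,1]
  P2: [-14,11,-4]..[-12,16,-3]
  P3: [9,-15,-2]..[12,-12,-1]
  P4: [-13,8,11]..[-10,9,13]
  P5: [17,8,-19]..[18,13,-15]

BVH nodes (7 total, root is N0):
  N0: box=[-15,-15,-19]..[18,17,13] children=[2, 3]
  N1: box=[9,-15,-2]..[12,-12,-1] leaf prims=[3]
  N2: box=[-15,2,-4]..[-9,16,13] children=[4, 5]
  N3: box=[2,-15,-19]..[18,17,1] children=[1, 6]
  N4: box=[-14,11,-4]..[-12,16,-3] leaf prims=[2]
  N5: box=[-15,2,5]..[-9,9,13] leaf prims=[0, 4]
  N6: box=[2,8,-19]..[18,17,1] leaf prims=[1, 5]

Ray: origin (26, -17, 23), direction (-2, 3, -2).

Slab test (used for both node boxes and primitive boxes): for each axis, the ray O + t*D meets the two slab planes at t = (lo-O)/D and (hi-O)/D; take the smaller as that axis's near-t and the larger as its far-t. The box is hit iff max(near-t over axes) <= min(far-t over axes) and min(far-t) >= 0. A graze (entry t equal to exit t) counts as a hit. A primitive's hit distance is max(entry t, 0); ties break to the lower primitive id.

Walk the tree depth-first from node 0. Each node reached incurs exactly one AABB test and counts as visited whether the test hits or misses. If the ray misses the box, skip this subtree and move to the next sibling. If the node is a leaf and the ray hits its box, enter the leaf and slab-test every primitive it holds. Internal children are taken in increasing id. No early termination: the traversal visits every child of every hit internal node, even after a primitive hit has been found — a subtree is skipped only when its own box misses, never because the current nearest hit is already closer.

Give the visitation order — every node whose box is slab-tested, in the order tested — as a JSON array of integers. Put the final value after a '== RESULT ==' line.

Trace the traversal:
N0 x:[4,41/2] y:[2/3,34/3] z:[5,21] -> hit [5,34/3], descend [2, 3]
  N2 x:[35/2,41/2] y:[19/3,11] z:[5,27/2] -> miss, prune
  N3 x:[4,12] y:[2/3,34/3] z:[11,21] -> hit [11,34/3], descend [1, 6]
    N1 x:[7,17/2] y:[2/3,5/3] z:[12,25/2] -> miss, prune
    N6 x:[4,12] y:[25/3,34/3] z:[11,21] -> hit [11,34/3] leaf, test {P1@t=11, P5(miss)}

order=[0, 2, 3, 1, 6]  |boxes|=5  |leaves|=1  hit=P1

== RESULT ==
[0, 2, 3, 1, 6]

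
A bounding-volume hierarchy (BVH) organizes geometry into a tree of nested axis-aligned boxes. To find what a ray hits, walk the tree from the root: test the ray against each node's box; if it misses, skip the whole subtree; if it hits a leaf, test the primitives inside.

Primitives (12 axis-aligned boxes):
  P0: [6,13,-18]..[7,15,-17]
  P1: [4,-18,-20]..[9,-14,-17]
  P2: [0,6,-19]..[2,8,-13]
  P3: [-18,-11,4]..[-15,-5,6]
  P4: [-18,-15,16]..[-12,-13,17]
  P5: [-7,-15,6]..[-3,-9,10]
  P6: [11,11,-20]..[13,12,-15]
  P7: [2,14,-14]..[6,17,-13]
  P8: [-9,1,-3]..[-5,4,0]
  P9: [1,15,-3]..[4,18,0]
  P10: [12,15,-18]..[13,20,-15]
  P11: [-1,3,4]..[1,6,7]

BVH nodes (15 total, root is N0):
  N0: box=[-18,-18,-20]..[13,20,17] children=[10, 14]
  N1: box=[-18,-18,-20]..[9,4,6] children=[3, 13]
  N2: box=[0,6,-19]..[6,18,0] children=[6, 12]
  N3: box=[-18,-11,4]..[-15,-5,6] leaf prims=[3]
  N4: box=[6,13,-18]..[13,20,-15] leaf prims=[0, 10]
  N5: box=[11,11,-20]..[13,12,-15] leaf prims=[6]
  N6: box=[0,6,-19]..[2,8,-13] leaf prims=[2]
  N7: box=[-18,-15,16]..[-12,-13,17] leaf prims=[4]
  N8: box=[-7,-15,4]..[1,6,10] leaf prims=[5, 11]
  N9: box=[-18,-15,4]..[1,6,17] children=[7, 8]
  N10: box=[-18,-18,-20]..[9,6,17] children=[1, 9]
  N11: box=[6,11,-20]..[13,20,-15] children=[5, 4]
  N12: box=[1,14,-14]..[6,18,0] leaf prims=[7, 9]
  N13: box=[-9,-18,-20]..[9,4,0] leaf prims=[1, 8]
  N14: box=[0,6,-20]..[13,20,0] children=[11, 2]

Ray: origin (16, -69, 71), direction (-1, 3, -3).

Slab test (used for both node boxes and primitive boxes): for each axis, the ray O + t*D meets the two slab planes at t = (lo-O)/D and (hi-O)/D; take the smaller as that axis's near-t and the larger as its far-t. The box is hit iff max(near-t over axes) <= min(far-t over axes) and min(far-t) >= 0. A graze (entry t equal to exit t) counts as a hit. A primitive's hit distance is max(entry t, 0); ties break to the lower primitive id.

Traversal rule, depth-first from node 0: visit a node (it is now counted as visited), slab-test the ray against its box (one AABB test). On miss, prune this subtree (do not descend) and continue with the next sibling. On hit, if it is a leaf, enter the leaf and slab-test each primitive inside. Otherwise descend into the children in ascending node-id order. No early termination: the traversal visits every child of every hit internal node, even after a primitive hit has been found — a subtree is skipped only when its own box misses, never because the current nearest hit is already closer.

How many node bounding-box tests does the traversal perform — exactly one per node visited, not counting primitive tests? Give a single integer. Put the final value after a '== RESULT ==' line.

Trace the traversal:
N0 x:[3,34] y:[17,89/3] z:[18,91/3] -> hit [18,89/3], descend [10, 14]
  N10 x:[7,34] y:[17,25] z:[18,91/3] -> hit [18,25], descend [1, 9]
    N1 x:[7,34] y:[17,73/3] z:[65/3,91/3] -> hit [65/3,73/3], descend [3, 13]
      N3 x:[31,34] y:[58/3,64/3] z:[65/3,67/3] -> miss, prune
      N13 x:[7,25] y:[17,73/3] z:[71/3,91/3] -> hit [71/3,73/3] leaf, test {P1(miss), P8@t=71/3}
    N9 x:[15,34] y:[18,25] z:[18,67/3] -> hit [18,67/3], descend [7, 8]
      N7 x:[28,34] y:[18,56/3] z:[18,55/3] -> miss, prune
      N8 x:[15,23] y:[18,25] z:[61/3,67/3] -> hit [61/3,67/3] leaf, test {P5(miss), P11(miss)}
  N14 x:[3,16] y:[25,89/3] z:[71/3,91/3] -> miss, prune

order=[0, 10, 1, 3, 13, 9, 7, 8, 14]  |boxes|=9  |leaves|=2  hit=P8

== RESULT ==
9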